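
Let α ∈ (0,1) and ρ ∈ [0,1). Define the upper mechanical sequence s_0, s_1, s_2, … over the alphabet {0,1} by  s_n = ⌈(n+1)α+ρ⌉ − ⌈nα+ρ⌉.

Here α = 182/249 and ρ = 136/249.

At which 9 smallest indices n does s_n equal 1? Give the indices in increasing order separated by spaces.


n=0: ⌈318/249⌉−⌈136/249⌉ = 2−1 = 1  ← one
n=1: ⌈500/249⌉−⌈318/249⌉ = 3−2 = 1  ← one
n=2: ⌈682/249⌉−⌈500/249⌉ = 3−3 = 0
n=3: ⌈864/249⌉−⌈682/249⌉ = 4−3 = 1  ← one
n=4: ⌈1046/249⌉−⌈864/249⌉ = 5−4 = 1  ← one
n=5: ⌈1228/249⌉−⌈1046/249⌉ = 5−5 = 0
n=6: ⌈1410/249⌉−⌈1228/249⌉ = 6−5 = 1  ← one
n=7: ⌈1592/249⌉−⌈1410/249⌉ = 7−6 = 1  ← one
n=8: ⌈1774/249⌉−⌈1592/249⌉ = 8−7 = 1  ← one
n=9: ⌈1956/249⌉−⌈1774/249⌉ = 8−8 = 0
n=10: ⌈2138/249⌉−⌈1956/249⌉ = 9−8 = 1  ← one
n=11: ⌈2320/249⌉−⌈2138/249⌉ = 10−9 = 1  ← one
positions of the first 9 ones: 0 1 3 4 6 7 8 10 11

0 1 3 4 6 7 8 10 11


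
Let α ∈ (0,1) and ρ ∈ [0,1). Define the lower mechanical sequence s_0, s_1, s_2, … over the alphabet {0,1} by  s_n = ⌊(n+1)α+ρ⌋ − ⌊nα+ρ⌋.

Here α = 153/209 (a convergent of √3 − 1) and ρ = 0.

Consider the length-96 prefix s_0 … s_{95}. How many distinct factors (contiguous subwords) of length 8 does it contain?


t_n = ⌊(n·153)/209⌋ for n = 0 … 96:
  n=0…9: ⌊0/209⌋=0 ⌊153/209⌋=0 ⌊306/209⌋=1 ⌊459/209⌋=2 ⌊612/209⌋=2 ⌊765/209⌋=3 ⌊918/209⌋=4 ⌊1071/209⌋=5 ⌊1224/209⌋=5 ⌊1377/209⌋=6
  n=10…19: ⌊1530/209⌋=7 ⌊1683/209⌋=8 ⌊1836/209⌋=8 ⌊1989/209⌋=9 ⌊2142/209⌋=10 ⌊2295/209⌋=10 ⌊2448/209⌋=11 ⌊2601/209⌋=12 ⌊2754/209⌋=13 ⌊2907/209⌋=13
  n=20…29: ⌊3060/209⌋=14 ⌊3213/209⌋=15 ⌊3366/209⌋=16 ⌊3519/209⌋=16 ⌊3672/209⌋=17 ⌊3825/209⌋=18 ⌊3978/209⌋=19 ⌊4131/209⌋=19 ⌊4284/209⌋=20 ⌊4437/209⌋=21
  n=30…39: ⌊4590/209⌋=21 ⌊4743/209⌋=22 ⌊4896/209⌋=23 ⌊5049/209⌋=24 ⌊5202/209⌋=24 ⌊5355/209⌋=25 ⌊5508/209⌋=26 ⌊5661/209⌋=27 ⌊5814/209⌋=27 ⌊5967/209⌋=28
  n=40…49: ⌊6120/209⌋=29 ⌊6273/209⌋=30 ⌊6426/209⌋=30 ⌊6579/209⌋=31 ⌊6732/209⌋=32 ⌊6885/209⌋=32 ⌊7038/209⌋=33 ⌊7191/209⌋=34 ⌊7344/209⌋=35 ⌊7497/209⌋=35
  n=50…59: ⌊7650/209⌋=36 ⌊7803/209⌋=37 ⌊7956/209⌋=38 ⌊8109/209⌋=38 ⌊8262/209⌋=39 ⌊8415/209⌋=40 ⌊8568/209⌋=40 ⌊8721/209⌋=41 ⌊8874/209⌋=42 ⌊9027/209⌋=43
  n=60…69: ⌊9180/209⌋=43 ⌊9333/209⌋=44 ⌊9486/209⌋=45 ⌊9639/209⌋=46 ⌊9792/209⌋=46 ⌊9945/209⌋=47 ⌊10098/209⌋=48 ⌊10251/209⌋=49 ⌊10404/209⌋=49 ⌊10557/209⌋=50
  n=70…79: ⌊10710/209⌋=51 ⌊10863/209⌋=51 ⌊11016/209⌋=52 ⌊11169/209⌋=53 ⌊11322/209⌋=54 ⌊11475/209⌋=54 ⌊11628/209⌋=55 ⌊11781/209⌋=56 ⌊11934/209⌋=57 ⌊12087/209⌋=57
  n=80…89: ⌊12240/209⌋=58 ⌊12393/209⌋=59 ⌊12546/209⌋=60 ⌊12699/209⌋=60 ⌊12852/209⌋=61 ⌊13005/209⌋=62 ⌊13158/209⌋=62 ⌊13311/209⌋=63 ⌊13464/209⌋=64 ⌊13617/209⌋=65
  n=90…96: ⌊13770/209⌋=65 ⌊13923/209⌋=66 ⌊14076/209⌋=67 ⌊14229/209⌋=68 ⌊14382/209⌋=68 ⌊14535/209⌋=69 ⌊14688/209⌋=70
s_n = t_(n+1) − t_n for n = 0 … 95 gives
prefix = 011011101110110111011101110110111011101110110111011101101110111011101101110111011101101110111011
slide a length-8 window over [0..7] … [88..95] (89 windows); first occurrence of each distinct factor:
  [  0..  7] 01101110
  [  1..  8] 11011101
  [  2..  9] 10111011
  [  3.. 10] 01110111
  [  4.. 11] 11101110
  [  7.. 14] 01110110
  [  8.. 15] 11101101
  [  9.. 16] 11011011
  [ 10.. 17] 10110111
  (the other 80 windows repeat one of these)
distinct factors: {01101110, 01110110, 01110111, 10110111, 10111011, 11011011, 11011101, 11101101, 11101110}
count = 9  (Sturmian bound for length 8 is 9)

9


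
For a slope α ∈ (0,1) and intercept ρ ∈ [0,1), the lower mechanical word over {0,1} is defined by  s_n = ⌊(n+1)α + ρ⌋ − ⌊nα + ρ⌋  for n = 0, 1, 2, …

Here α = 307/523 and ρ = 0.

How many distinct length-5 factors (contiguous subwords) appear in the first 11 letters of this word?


t_n = ⌊(n·307)/523⌋ for n = 0 … 11:
  n=0…9: ⌊0/523⌋=0 ⌊307/523⌋=0 ⌊614/523⌋=1 ⌊921/523⌋=1 ⌊1228/523⌋=2 ⌊1535/523⌋=2 ⌊1842/523⌋=3 ⌊2149/523⌋=4 ⌊2456/523⌋=4 ⌊2763/523⌋=5
  n=10…11: ⌊3070/523⌋=5 ⌊3377/523⌋=6
s_n = t_(n+1) − t_n for n = 0 … 10 gives
prefix = 01010110101
slide a length-5 window over [0..4] … [6..10] (7 windows); first occurrence of each distinct factor:
  [  0..  4] 01010
  [  1..  5] 10101
  [  2..  6] 01011
  [  3..  7] 10110
  [  4..  8] 01101
  [  5..  9] 11010
  (the other 1 window repeats one of these)
distinct factors: {01010, 01011, 01101, 10101, 10110, 11010}
count = 6  (Sturmian bound for length 5 is 6)

6


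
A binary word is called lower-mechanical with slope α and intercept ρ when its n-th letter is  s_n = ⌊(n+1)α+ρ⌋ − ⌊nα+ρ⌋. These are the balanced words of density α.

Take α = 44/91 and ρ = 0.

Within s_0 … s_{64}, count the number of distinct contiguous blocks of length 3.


4

t_n = ⌊(n·44)/91⌋ for n = 0 … 65:
  n=0…9: ⌊0/91⌋=0 ⌊44/91⌋=0 ⌊88/91⌋=0 ⌊132/91⌋=1 ⌊176/91⌋=1 ⌊220/91⌋=2 ⌊264/91⌋=2 ⌊308/91⌋=3 ⌊352/91⌋=3 ⌊396/91⌋=4
  n=10…19: ⌊440/91⌋=4 ⌊484/91⌋=5 ⌊528/91⌋=5 ⌊572/91⌋=6 ⌊616/91⌋=6 ⌊660/91⌋=7 ⌊704/91⌋=7 ⌊748/91⌋=8 ⌊792/91⌋=8 ⌊836/91⌋=9
  n=20…29: ⌊880/91⌋=9 ⌊924/91⌋=10 ⌊968/91⌋=10 ⌊1012/91⌋=11 ⌊1056/91⌋=11 ⌊1100/91⌋=12 ⌊1144/91⌋=12 ⌊1188/91⌋=13 ⌊1232/91⌋=13 ⌊1276/91⌋=14
  n=30…39: ⌊1320/91⌋=14 ⌊1364/91⌋=14 ⌊1408/91⌋=15 ⌊1452/91⌋=15 ⌊1496/91⌋=16 ⌊1540/91⌋=16 ⌊1584/91⌋=17 ⌊1628/91⌋=17 ⌊1672/91⌋=18 ⌊1716/91⌋=18
  n=40…49: ⌊1760/91⌋=19 ⌊1804/91⌋=19 ⌊1848/91⌋=20 ⌊1892/91⌋=20 ⌊1936/91⌋=21 ⌊1980/91⌋=21 ⌊2024/91⌋=22 ⌊2068/91⌋=22 ⌊2112/91⌋=23 ⌊2156/91⌋=23
  n=50…59: ⌊2200/91⌋=24 ⌊2244/91⌋=24 ⌊2288/91⌋=25 ⌊2332/91⌋=25 ⌊2376/91⌋=26 ⌊2420/91⌋=26 ⌊2464/91⌋=27 ⌊2508/91⌋=27 ⌊2552/91⌋=28 ⌊2596/91⌋=28
  n=60…65: ⌊2640/91⌋=29 ⌊2684/91⌋=29 ⌊2728/91⌋=29 ⌊2772/91⌋=30 ⌊2816/91⌋=30 ⌊2860/91⌋=31
s_n = t_(n+1) − t_n for n = 0 … 64 gives
prefix = 00101010101010101010101010101001010101010101010101010101010100101
slide a length-3 window over [0..2] … [62..64] (63 windows); first occurrence of each distinct factor:
  [  0..  2] 001
  [  1..  3] 010
  [  2..  4] 101
  [ 28.. 30] 100
  (the other 59 windows repeat one of these)
distinct factors: {001, 010, 100, 101}
count = 4  (Sturmian bound for length 3 is 4)


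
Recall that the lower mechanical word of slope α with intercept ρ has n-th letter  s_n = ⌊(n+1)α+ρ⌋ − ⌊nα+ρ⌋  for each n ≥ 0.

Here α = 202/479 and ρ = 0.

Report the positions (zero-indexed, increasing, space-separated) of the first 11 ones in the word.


n=0: ⌊202/479⌋−⌊0/479⌋ = 0−0 = 0
n=1: ⌊404/479⌋−⌊202/479⌋ = 0−0 = 0
n=2: ⌊606/479⌋−⌊404/479⌋ = 1−0 = 1  ← one
n=3: ⌊808/479⌋−⌊606/479⌋ = 1−1 = 0
n=4: ⌊1010/479⌋−⌊808/479⌋ = 2−1 = 1  ← one
n=5: ⌊1212/479⌋−⌊1010/479⌋ = 2−2 = 0
n=6: ⌊1414/479⌋−⌊1212/479⌋ = 2−2 = 0
n=7: ⌊1616/479⌋−⌊1414/479⌋ = 3−2 = 1  ← one
n=8: ⌊1818/479⌋−⌊1616/479⌋ = 3−3 = 0
n=9: ⌊2020/479⌋−⌊1818/479⌋ = 4−3 = 1  ← one
n=10: ⌊2222/479⌋−⌊2020/479⌋ = 4−4 = 0
n=11: ⌊2424/479⌋−⌊2222/479⌋ = 5−4 = 1  ← one
n=12: ⌊2626/479⌋−⌊2424/479⌋ = 5−5 = 0
n=13: ⌊2828/479⌋−⌊2626/479⌋ = 5−5 = 0
n=14: ⌊3030/479⌋−⌊2828/479⌋ = 6−5 = 1  ← one
n=15: ⌊3232/479⌋−⌊3030/479⌋ = 6−6 = 0
n=16: ⌊3434/479⌋−⌊3232/479⌋ = 7−6 = 1  ← one
n=17: ⌊3636/479⌋−⌊3434/479⌋ = 7−7 = 0
n=18: ⌊3838/479⌋−⌊3636/479⌋ = 8−7 = 1  ← one
n=19: ⌊4040/479⌋−⌊3838/479⌋ = 8−8 = 0
n=20: ⌊4242/479⌋−⌊4040/479⌋ = 8−8 = 0
n=21: ⌊4444/479⌋−⌊4242/479⌋ = 9−8 = 1  ← one
n=22: ⌊4646/479⌋−⌊4444/479⌋ = 9−9 = 0
n=23: ⌊4848/479⌋−⌊4646/479⌋ = 10−9 = 1  ← one
n=24: ⌊5050/479⌋−⌊4848/479⌋ = 10−10 = 0
n=25: ⌊5252/479⌋−⌊5050/479⌋ = 10−10 = 0
n=26: ⌊5454/479⌋−⌊5252/479⌋ = 11−10 = 1  ← one
positions of the first 11 ones: 2 4 7 9 11 14 16 18 21 23 26

2 4 7 9 11 14 16 18 21 23 26


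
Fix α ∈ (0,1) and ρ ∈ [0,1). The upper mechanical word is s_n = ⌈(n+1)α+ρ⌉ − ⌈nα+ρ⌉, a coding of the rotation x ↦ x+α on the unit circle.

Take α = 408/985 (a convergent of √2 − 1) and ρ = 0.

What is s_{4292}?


1

(n+1)α + ρ = (4293·408) / 985 = 1751544/985
nα + ρ     = (4292·408) / 985 = 1751136/985
⌈1751544/985⌉ = 1779,  ⌈1751136/985⌉ = 1778
s_{4292} = 1779 − 1778 = 1


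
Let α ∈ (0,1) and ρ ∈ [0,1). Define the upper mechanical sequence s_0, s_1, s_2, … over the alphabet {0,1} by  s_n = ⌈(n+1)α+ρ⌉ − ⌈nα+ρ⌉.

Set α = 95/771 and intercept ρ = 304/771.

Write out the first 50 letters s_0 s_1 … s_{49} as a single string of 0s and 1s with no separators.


n=0: ⌈(1·95+304)/771⌉ − ⌈(0·95+304)/771⌉ = ⌈399/771⌉ − ⌈304/771⌉ = 1 − 1 = 0
n=1: ⌈(2·95+304)/771⌉ − ⌈(1·95+304)/771⌉ = ⌈494/771⌉ − ⌈399/771⌉ = 1 − 1 = 0
n=2: ⌈(3·95+304)/771⌉ − ⌈(2·95+304)/771⌉ = ⌈589/771⌉ − ⌈494/771⌉ = 1 − 1 = 0
n=3: ⌈(4·95+304)/771⌉ − ⌈(3·95+304)/771⌉ = ⌈684/771⌉ − ⌈589/771⌉ = 1 − 1 = 0
n=4: ⌈(5·95+304)/771⌉ − ⌈(4·95+304)/771⌉ = ⌈779/771⌉ − ⌈684/771⌉ = 2 − 1 = 1
n=5: ⌈(6·95+304)/771⌉ − ⌈(5·95+304)/771⌉ = ⌈874/771⌉ − ⌈779/771⌉ = 2 − 2 = 0
n=6: ⌈(7·95+304)/771⌉ − ⌈(6·95+304)/771⌉ = ⌈969/771⌉ − ⌈874/771⌉ = 2 − 2 = 0
n=7: ⌈(8·95+304)/771⌉ − ⌈(7·95+304)/771⌉ = ⌈1064/771⌉ − ⌈969/771⌉ = 2 − 2 = 0
n=8: ⌈(9·95+304)/771⌉ − ⌈(8·95+304)/771⌉ = ⌈1159/771⌉ − ⌈1064/771⌉ = 2 − 2 = 0
n=9: ⌈(10·95+304)/771⌉ − ⌈(9·95+304)/771⌉ = ⌈1254/771⌉ − ⌈1159/771⌉ = 2 − 2 = 0
n=10: ⌈(11·95+304)/771⌉ − ⌈(10·95+304)/771⌉ = ⌈1349/771⌉ − ⌈1254/771⌉ = 2 − 2 = 0
n=11: ⌈(12·95+304)/771⌉ − ⌈(11·95+304)/771⌉ = ⌈1444/771⌉ − ⌈1349/771⌉ = 2 − 2 = 0
n=12: ⌈(13·95+304)/771⌉ − ⌈(12·95+304)/771⌉ = ⌈1539/771⌉ − ⌈1444/771⌉ = 2 − 2 = 0
n=13: ⌈(14·95+304)/771⌉ − ⌈(13·95+304)/771⌉ = ⌈1634/771⌉ − ⌈1539/771⌉ = 3 − 2 = 1
n=14: ⌈(15·95+304)/771⌉ − ⌈(14·95+304)/771⌉ = ⌈1729/771⌉ − ⌈1634/771⌉ = 3 − 3 = 0
n=15: ⌈(16·95+304)/771⌉ − ⌈(15·95+304)/771⌉ = ⌈1824/771⌉ − ⌈1729/771⌉ = 3 − 3 = 0
n=16: ⌈(17·95+304)/771⌉ − ⌈(16·95+304)/771⌉ = ⌈1919/771⌉ − ⌈1824/771⌉ = 3 − 3 = 0
n=17: ⌈(18·95+304)/771⌉ − ⌈(17·95+304)/771⌉ = ⌈2014/771⌉ − ⌈1919/771⌉ = 3 − 3 = 0
n=18: ⌈(19·95+304)/771⌉ − ⌈(18·95+304)/771⌉ = ⌈2109/771⌉ − ⌈2014/771⌉ = 3 − 3 = 0
n=19: ⌈(20·95+304)/771⌉ − ⌈(19·95+304)/771⌉ = ⌈2204/771⌉ − ⌈2109/771⌉ = 3 − 3 = 0
n=20: ⌈(21·95+304)/771⌉ − ⌈(20·95+304)/771⌉ = ⌈2299/771⌉ − ⌈2204/771⌉ = 3 − 3 = 0
n=21: ⌈(22·95+304)/771⌉ − ⌈(21·95+304)/771⌉ = ⌈2394/771⌉ − ⌈2299/771⌉ = 4 − 3 = 1
n=22: ⌈(23·95+304)/771⌉ − ⌈(22·95+304)/771⌉ = ⌈2489/771⌉ − ⌈2394/771⌉ = 4 − 4 = 0
n=23: ⌈(24·95+304)/771⌉ − ⌈(23·95+304)/771⌉ = ⌈2584/771⌉ − ⌈2489/771⌉ = 4 − 4 = 0
n=24: ⌈(25·95+304)/771⌉ − ⌈(24·95+304)/771⌉ = ⌈2679/771⌉ − ⌈2584/771⌉ = 4 − 4 = 0
n=25: ⌈(26·95+304)/771⌉ − ⌈(25·95+304)/771⌉ = ⌈2774/771⌉ − ⌈2679/771⌉ = 4 − 4 = 0
n=26: ⌈(27·95+304)/771⌉ − ⌈(26·95+304)/771⌉ = ⌈2869/771⌉ − ⌈2774/771⌉ = 4 − 4 = 0
n=27: ⌈(28·95+304)/771⌉ − ⌈(27·95+304)/771⌉ = ⌈2964/771⌉ − ⌈2869/771⌉ = 4 − 4 = 0
n=28: ⌈(29·95+304)/771⌉ − ⌈(28·95+304)/771⌉ = ⌈3059/771⌉ − ⌈2964/771⌉ = 4 − 4 = 0
n=29: ⌈(30·95+304)/771⌉ − ⌈(29·95+304)/771⌉ = ⌈3154/771⌉ − ⌈3059/771⌉ = 5 − 4 = 1
n=30: ⌈(31·95+304)/771⌉ − ⌈(30·95+304)/771⌉ = ⌈3249/771⌉ − ⌈3154/771⌉ = 5 − 5 = 0
n=31: ⌈(32·95+304)/771⌉ − ⌈(31·95+304)/771⌉ = ⌈3344/771⌉ − ⌈3249/771⌉ = 5 − 5 = 0
n=32: ⌈(33·95+304)/771⌉ − ⌈(32·95+304)/771⌉ = ⌈3439/771⌉ − ⌈3344/771⌉ = 5 − 5 = 0
n=33: ⌈(34·95+304)/771⌉ − ⌈(33·95+304)/771⌉ = ⌈3534/771⌉ − ⌈3439/771⌉ = 5 − 5 = 0
n=34: ⌈(35·95+304)/771⌉ − ⌈(34·95+304)/771⌉ = ⌈3629/771⌉ − ⌈3534/771⌉ = 5 − 5 = 0
n=35: ⌈(36·95+304)/771⌉ − ⌈(35·95+304)/771⌉ = ⌈3724/771⌉ − ⌈3629/771⌉ = 5 − 5 = 0
n=36: ⌈(37·95+304)/771⌉ − ⌈(36·95+304)/771⌉ = ⌈3819/771⌉ − ⌈3724/771⌉ = 5 − 5 = 0
n=37: ⌈(38·95+304)/771⌉ − ⌈(37·95+304)/771⌉ = ⌈3914/771⌉ − ⌈3819/771⌉ = 6 − 5 = 1
n=38: ⌈(39·95+304)/771⌉ − ⌈(38·95+304)/771⌉ = ⌈4009/771⌉ − ⌈3914/771⌉ = 6 − 6 = 0
n=39: ⌈(40·95+304)/771⌉ − ⌈(39·95+304)/771⌉ = ⌈4104/771⌉ − ⌈4009/771⌉ = 6 − 6 = 0
n=40: ⌈(41·95+304)/771⌉ − ⌈(40·95+304)/771⌉ = ⌈4199/771⌉ − ⌈4104/771⌉ = 6 − 6 = 0
n=41: ⌈(42·95+304)/771⌉ − ⌈(41·95+304)/771⌉ = ⌈4294/771⌉ − ⌈4199/771⌉ = 6 − 6 = 0
n=42: ⌈(43·95+304)/771⌉ − ⌈(42·95+304)/771⌉ = ⌈4389/771⌉ − ⌈4294/771⌉ = 6 − 6 = 0
n=43: ⌈(44·95+304)/771⌉ − ⌈(43·95+304)/771⌉ = ⌈4484/771⌉ − ⌈4389/771⌉ = 6 − 6 = 0
n=44: ⌈(45·95+304)/771⌉ − ⌈(44·95+304)/771⌉ = ⌈4579/771⌉ − ⌈4484/771⌉ = 6 − 6 = 0
n=45: ⌈(46·95+304)/771⌉ − ⌈(45·95+304)/771⌉ = ⌈4674/771⌉ − ⌈4579/771⌉ = 7 − 6 = 1
n=46: ⌈(47·95+304)/771⌉ − ⌈(46·95+304)/771⌉ = ⌈4769/771⌉ − ⌈4674/771⌉ = 7 − 7 = 0
n=47: ⌈(48·95+304)/771⌉ − ⌈(47·95+304)/771⌉ = ⌈4864/771⌉ − ⌈4769/771⌉ = 7 − 7 = 0
n=48: ⌈(49·95+304)/771⌉ − ⌈(48·95+304)/771⌉ = ⌈4959/771⌉ − ⌈4864/771⌉ = 7 − 7 = 0
n=49: ⌈(50·95+304)/771⌉ − ⌈(49·95+304)/771⌉ = ⌈5054/771⌉ − ⌈4959/771⌉ = 7 − 7 = 0

00001000000001000000010000000100000001000000010000


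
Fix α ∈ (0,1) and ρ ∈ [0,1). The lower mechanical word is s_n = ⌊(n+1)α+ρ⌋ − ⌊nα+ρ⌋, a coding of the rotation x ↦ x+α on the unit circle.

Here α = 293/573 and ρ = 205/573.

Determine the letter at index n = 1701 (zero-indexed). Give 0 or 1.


0

(n+1)α + ρ = (1702·293 + 205) / 573 = 498891/573
nα + ρ     = (1701·293 + 205) / 573 = 498598/573
⌊498891/573⌋ = 870,  ⌊498598/573⌋ = 870
s_{1701} = 870 − 870 = 0


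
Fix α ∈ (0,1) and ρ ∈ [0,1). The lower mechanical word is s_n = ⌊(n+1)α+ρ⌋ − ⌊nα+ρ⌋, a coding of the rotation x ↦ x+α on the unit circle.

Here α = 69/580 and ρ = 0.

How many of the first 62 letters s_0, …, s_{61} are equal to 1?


#1s = Σ_{n=0}^{61} s_n = Σ_{n=0}^{61} (⌊(n+1)α+ρ⌋ − ⌊nα+ρ⌋)
the sum telescopes: every ⌊nα+ρ⌋ with 0 < n < 62 appears once with + and once with −, leaving ⌊62α+ρ⌋ − ⌊0·α+ρ⌋
62α + ρ = (62·69) / 580 = 4278/580
ρ = 0/580
⌊4278/580⌋ = 7,  ⌊0/580⌋ = 0
#1s = 7 − 0 = 7

7


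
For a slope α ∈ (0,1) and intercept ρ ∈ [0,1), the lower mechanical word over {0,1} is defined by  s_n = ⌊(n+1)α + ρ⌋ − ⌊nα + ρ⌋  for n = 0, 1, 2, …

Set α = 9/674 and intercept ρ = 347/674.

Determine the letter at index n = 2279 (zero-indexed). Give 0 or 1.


(n+1)α + ρ = (2280·9 + 347) / 674 = 20867/674
nα + ρ     = (2279·9 + 347) / 674 = 20858/674
⌊20867/674⌋ = 30,  ⌊20858/674⌋ = 30
s_{2279} = 30 − 30 = 0

0


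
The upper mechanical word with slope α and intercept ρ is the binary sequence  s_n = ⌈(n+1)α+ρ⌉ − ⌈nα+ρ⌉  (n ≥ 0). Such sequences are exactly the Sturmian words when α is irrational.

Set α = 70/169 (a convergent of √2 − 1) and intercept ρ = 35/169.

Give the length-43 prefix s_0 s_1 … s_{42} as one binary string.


n=0: ⌈(1·70+35)/169⌉ − ⌈(0·70+35)/169⌉ = ⌈105/169⌉ − ⌈35/169⌉ = 1 − 1 = 0
n=1: ⌈(2·70+35)/169⌉ − ⌈(1·70+35)/169⌉ = ⌈175/169⌉ − ⌈105/169⌉ = 2 − 1 = 1
n=2: ⌈(3·70+35)/169⌉ − ⌈(2·70+35)/169⌉ = ⌈245/169⌉ − ⌈175/169⌉ = 2 − 2 = 0
n=3: ⌈(4·70+35)/169⌉ − ⌈(3·70+35)/169⌉ = ⌈315/169⌉ − ⌈245/169⌉ = 2 − 2 = 0
n=4: ⌈(5·70+35)/169⌉ − ⌈(4·70+35)/169⌉ = ⌈385/169⌉ − ⌈315/169⌉ = 3 − 2 = 1
n=5: ⌈(6·70+35)/169⌉ − ⌈(5·70+35)/169⌉ = ⌈455/169⌉ − ⌈385/169⌉ = 3 − 3 = 0
n=6: ⌈(7·70+35)/169⌉ − ⌈(6·70+35)/169⌉ = ⌈525/169⌉ − ⌈455/169⌉ = 4 − 3 = 1
n=7: ⌈(8·70+35)/169⌉ − ⌈(7·70+35)/169⌉ = ⌈595/169⌉ − ⌈525/169⌉ = 4 − 4 = 0
n=8: ⌈(9·70+35)/169⌉ − ⌈(8·70+35)/169⌉ = ⌈665/169⌉ − ⌈595/169⌉ = 4 − 4 = 0
n=9: ⌈(10·70+35)/169⌉ − ⌈(9·70+35)/169⌉ = ⌈735/169⌉ − ⌈665/169⌉ = 5 − 4 = 1
n=10: ⌈(11·70+35)/169⌉ − ⌈(10·70+35)/169⌉ = ⌈805/169⌉ − ⌈735/169⌉ = 5 − 5 = 0
n=11: ⌈(12·70+35)/169⌉ − ⌈(11·70+35)/169⌉ = ⌈875/169⌉ − ⌈805/169⌉ = 6 − 5 = 1
n=12: ⌈(13·70+35)/169⌉ − ⌈(12·70+35)/169⌉ = ⌈945/169⌉ − ⌈875/169⌉ = 6 − 6 = 0
n=13: ⌈(14·70+35)/169⌉ − ⌈(13·70+35)/169⌉ = ⌈1015/169⌉ − ⌈945/169⌉ = 7 − 6 = 1
n=14: ⌈(15·70+35)/169⌉ − ⌈(14·70+35)/169⌉ = ⌈1085/169⌉ − ⌈1015/169⌉ = 7 − 7 = 0
n=15: ⌈(16·70+35)/169⌉ − ⌈(15·70+35)/169⌉ = ⌈1155/169⌉ − ⌈1085/169⌉ = 7 − 7 = 0
n=16: ⌈(17·70+35)/169⌉ − ⌈(16·70+35)/169⌉ = ⌈1225/169⌉ − ⌈1155/169⌉ = 8 − 7 = 1
n=17: ⌈(18·70+35)/169⌉ − ⌈(17·70+35)/169⌉ = ⌈1295/169⌉ − ⌈1225/169⌉ = 8 − 8 = 0
n=18: ⌈(19·70+35)/169⌉ − ⌈(18·70+35)/169⌉ = ⌈1365/169⌉ − ⌈1295/169⌉ = 9 − 8 = 1
n=19: ⌈(20·70+35)/169⌉ − ⌈(19·70+35)/169⌉ = ⌈1435/169⌉ − ⌈1365/169⌉ = 9 − 9 = 0
n=20: ⌈(21·70+35)/169⌉ − ⌈(20·70+35)/169⌉ = ⌈1505/169⌉ − ⌈1435/169⌉ = 9 − 9 = 0
n=21: ⌈(22·70+35)/169⌉ − ⌈(21·70+35)/169⌉ = ⌈1575/169⌉ − ⌈1505/169⌉ = 10 − 9 = 1
n=22: ⌈(23·70+35)/169⌉ − ⌈(22·70+35)/169⌉ = ⌈1645/169⌉ − ⌈1575/169⌉ = 10 − 10 = 0
n=23: ⌈(24·70+35)/169⌉ − ⌈(23·70+35)/169⌉ = ⌈1715/169⌉ − ⌈1645/169⌉ = 11 − 10 = 1
n=24: ⌈(25·70+35)/169⌉ − ⌈(24·70+35)/169⌉ = ⌈1785/169⌉ − ⌈1715/169⌉ = 11 − 11 = 0
n=25: ⌈(26·70+35)/169⌉ − ⌈(25·70+35)/169⌉ = ⌈1855/169⌉ − ⌈1785/169⌉ = 11 − 11 = 0
n=26: ⌈(27·70+35)/169⌉ − ⌈(26·70+35)/169⌉ = ⌈1925/169⌉ − ⌈1855/169⌉ = 12 − 11 = 1
n=27: ⌈(28·70+35)/169⌉ − ⌈(27·70+35)/169⌉ = ⌈1995/169⌉ − ⌈1925/169⌉ = 12 − 12 = 0
n=28: ⌈(29·70+35)/169⌉ − ⌈(28·70+35)/169⌉ = ⌈2065/169⌉ − ⌈1995/169⌉ = 13 − 12 = 1
n=29: ⌈(30·70+35)/169⌉ − ⌈(29·70+35)/169⌉ = ⌈2135/169⌉ − ⌈2065/169⌉ = 13 − 13 = 0
n=30: ⌈(31·70+35)/169⌉ − ⌈(30·70+35)/169⌉ = ⌈2205/169⌉ − ⌈2135/169⌉ = 14 − 13 = 1
n=31: ⌈(32·70+35)/169⌉ − ⌈(31·70+35)/169⌉ = ⌈2275/169⌉ − ⌈2205/169⌉ = 14 − 14 = 0
n=32: ⌈(33·70+35)/169⌉ − ⌈(32·70+35)/169⌉ = ⌈2345/169⌉ − ⌈2275/169⌉ = 14 − 14 = 0
n=33: ⌈(34·70+35)/169⌉ − ⌈(33·70+35)/169⌉ = ⌈2415/169⌉ − ⌈2345/169⌉ = 15 − 14 = 1
n=34: ⌈(35·70+35)/169⌉ − ⌈(34·70+35)/169⌉ = ⌈2485/169⌉ − ⌈2415/169⌉ = 15 − 15 = 0
n=35: ⌈(36·70+35)/169⌉ − ⌈(35·70+35)/169⌉ = ⌈2555/169⌉ − ⌈2485/169⌉ = 16 − 15 = 1
n=36: ⌈(37·70+35)/169⌉ − ⌈(36·70+35)/169⌉ = ⌈2625/169⌉ − ⌈2555/169⌉ = 16 − 16 = 0
n=37: ⌈(38·70+35)/169⌉ − ⌈(37·70+35)/169⌉ = ⌈2695/169⌉ − ⌈2625/169⌉ = 16 − 16 = 0
n=38: ⌈(39·70+35)/169⌉ − ⌈(38·70+35)/169⌉ = ⌈2765/169⌉ − ⌈2695/169⌉ = 17 − 16 = 1
n=39: ⌈(40·70+35)/169⌉ − ⌈(39·70+35)/169⌉ = ⌈2835/169⌉ − ⌈2765/169⌉ = 17 − 17 = 0
n=40: ⌈(41·70+35)/169⌉ − ⌈(40·70+35)/169⌉ = ⌈2905/169⌉ − ⌈2835/169⌉ = 18 − 17 = 1
n=41: ⌈(42·70+35)/169⌉ − ⌈(41·70+35)/169⌉ = ⌈2975/169⌉ − ⌈2905/169⌉ = 18 − 18 = 0
n=42: ⌈(43·70+35)/169⌉ − ⌈(42·70+35)/169⌉ = ⌈3045/169⌉ − ⌈2975/169⌉ = 19 − 18 = 1

0100101001010100101001010010101001010010101


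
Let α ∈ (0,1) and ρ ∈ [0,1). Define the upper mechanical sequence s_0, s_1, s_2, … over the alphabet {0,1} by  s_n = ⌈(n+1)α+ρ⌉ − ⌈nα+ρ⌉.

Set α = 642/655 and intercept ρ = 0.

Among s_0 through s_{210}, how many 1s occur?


#1s = Σ_{n=0}^{210} s_n = Σ_{n=0}^{210} (⌈(n+1)α+ρ⌉ − ⌈nα+ρ⌉)
the sum telescopes: every ⌈nα+ρ⌉ with 0 < n < 211 appears once with + and once with −, leaving ⌈211α+ρ⌉ − ⌈0·α+ρ⌉
211α + ρ = (211·642) / 655 = 135462/655
ρ = 0/655
⌈135462/655⌉ = 207,  ⌈0/655⌉ = 0
#1s = 207 − 0 = 207

207


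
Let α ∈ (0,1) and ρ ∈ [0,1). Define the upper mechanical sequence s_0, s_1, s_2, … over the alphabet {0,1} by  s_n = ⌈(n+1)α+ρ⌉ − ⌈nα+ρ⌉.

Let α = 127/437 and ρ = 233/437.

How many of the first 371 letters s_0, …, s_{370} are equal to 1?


#1s = Σ_{n=0}^{370} s_n = Σ_{n=0}^{370} (⌈(n+1)α+ρ⌉ − ⌈nα+ρ⌉)
the sum telescopes: every ⌈nα+ρ⌉ with 0 < n < 371 appears once with + and once with −, leaving ⌈371α+ρ⌉ − ⌈0·α+ρ⌉
371α + ρ = (371·127 + 233) / 437 = 47350/437
ρ = 233/437
⌈47350/437⌉ = 109,  ⌈233/437⌉ = 1
#1s = 109 − 1 = 108

108


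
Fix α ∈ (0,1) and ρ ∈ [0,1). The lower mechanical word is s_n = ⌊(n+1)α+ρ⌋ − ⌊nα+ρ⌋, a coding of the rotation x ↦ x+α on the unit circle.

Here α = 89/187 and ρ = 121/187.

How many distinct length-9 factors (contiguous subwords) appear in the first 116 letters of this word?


t_n = ⌊(n·89+121)/187⌋ for n = 0 … 116:
  n=0…9: ⌊121/187⌋=0 ⌊210/187⌋=1 ⌊299/187⌋=1 ⌊388/187⌋=2 ⌊477/187⌋=2 ⌊566/187⌋=3 ⌊655/187⌋=3 ⌊744/187⌋=3 ⌊833/187⌋=4 ⌊922/187⌋=4
  n=10…19: ⌊1011/187⌋=5 ⌊1100/187⌋=5 ⌊1189/187⌋=6 ⌊1278/187⌋=6 ⌊1367/187⌋=7 ⌊1456/187⌋=7 ⌊1545/187⌋=8 ⌊1634/187⌋=8 ⌊1723/187⌋=9 ⌊1812/187⌋=9
  n=20…29: ⌊1901/187⌋=10 ⌊1990/187⌋=10 ⌊2079/187⌋=11 ⌊2168/187⌋=11 ⌊2257/187⌋=12 ⌊2346/187⌋=12 ⌊2435/187⌋=13 ⌊2524/187⌋=13 ⌊2613/187⌋=13 ⌊2702/187⌋=14
  n=30…39: ⌊2791/187⌋=14 ⌊2880/187⌋=15 ⌊2969/187⌋=15 ⌊3058/187⌋=16 ⌊3147/187⌋=16 ⌊3236/187⌋=17 ⌊3325/187⌋=17 ⌊3414/187⌋=18 ⌊3503/187⌋=18 ⌊3592/187⌋=19
  n=40…49: ⌊3681/187⌋=19 ⌊3770/187⌋=20 ⌊3859/187⌋=20 ⌊3948/187⌋=21 ⌊4037/187⌋=21 ⌊4126/187⌋=22 ⌊4215/187⌋=22 ⌊4304/187⌋=23 ⌊4393/187⌋=23 ⌊4482/187⌋=23
  n=50…59: ⌊4571/187⌋=24 ⌊4660/187⌋=24 ⌊4749/187⌋=25 ⌊4838/187⌋=25 ⌊4927/187⌋=26 ⌊5016/187⌋=26 ⌊5105/187⌋=27 ⌊5194/187⌋=27 ⌊5283/187⌋=28 ⌊5372/187⌋=28
  n=60…69: ⌊5461/187⌋=29 ⌊5550/187⌋=29 ⌊5639/187⌋=30 ⌊5728/187⌋=30 ⌊5817/187⌋=31 ⌊5906/187⌋=31 ⌊5995/187⌋=32 ⌊6084/187⌋=32 ⌊6173/187⌋=33 ⌊6262/187⌋=33
  n=70…79: ⌊6351/187⌋=33 ⌊6440/187⌋=34 ⌊6529/187⌋=34 ⌊6618/187⌋=35 ⌊6707/187⌋=35 ⌊6796/187⌋=36 ⌊6885/187⌋=36 ⌊6974/187⌋=37 ⌊7063/187⌋=37 ⌊7152/187⌋=38
  n=80…89: ⌊7241/187⌋=38 ⌊7330/187⌋=39 ⌊7419/187⌋=39 ⌊7508/187⌋=40 ⌊7597/187⌋=40 ⌊7686/187⌋=41 ⌊7775/187⌋=41 ⌊7864/187⌋=42 ⌊7953/187⌋=42 ⌊8042/187⌋=43
  n=90…99: ⌊8131/187⌋=43 ⌊8220/187⌋=43 ⌊8309/187⌋=44 ⌊8398/187⌋=44 ⌊8487/187⌋=45 ⌊8576/187⌋=45 ⌊8665/187⌋=46 ⌊8754/187⌋=46 ⌊8843/187⌋=47 ⌊8932/187⌋=47
  n=100…109: ⌊9021/187⌋=48 ⌊9110/187⌋=48 ⌊9199/187⌋=49 ⌊9288/187⌋=49 ⌊9377/187⌋=50 ⌊9466/187⌋=50 ⌊9555/187⌋=51 ⌊9644/187⌋=51 ⌊9733/187⌋=52 ⌊9822/187⌋=52
  n=110…116: ⌊9911/187⌋=53 ⌊10000/187⌋=53 ⌊10089/187⌋=53 ⌊10178/187⌋=54 ⌊10267/187⌋=54 ⌊10356/187⌋=55 ⌊10445/187⌋=55
s_n = t_(n+1) − t_n for n = 0 … 115 gives
prefix = 10101001010101010101010101001010101010101010101001010101010101010101001010101010101010101001010101010101010101001010
slide a length-9 window over [0..8] … [107..115] (108 windows); first occurrence of each distinct factor:
  [  0..  8] 101010010
  [  1..  9] 010100101
  [  2.. 10] 101001010
  [  3.. 11] 010010101
  [  4.. 12] 100101010
  [  5.. 13] 001010101
  [  6.. 14] 010101010
  [  7.. 15] 101010101
  [ 19.. 27] 101010100
  [ 20.. 28] 010101001
  (the other 98 windows repeat one of these)
distinct factors: {001010101, 010010101, 010100101, 010101001, 010101010, 100101010, 101001010, 101010010, 101010100, 101010101}
count = 10  (Sturmian bound for length 9 is 10)

10


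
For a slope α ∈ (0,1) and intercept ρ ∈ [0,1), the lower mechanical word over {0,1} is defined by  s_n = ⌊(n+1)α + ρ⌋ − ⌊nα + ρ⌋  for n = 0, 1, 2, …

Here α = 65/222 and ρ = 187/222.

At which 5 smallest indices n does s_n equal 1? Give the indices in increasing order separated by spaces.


0 3 7 10 14

n=0: ⌊252/222⌋−⌊187/222⌋ = 1−0 = 1  ← one
n=1: ⌊317/222⌋−⌊252/222⌋ = 1−1 = 0
n=2: ⌊382/222⌋−⌊317/222⌋ = 1−1 = 0
n=3: ⌊447/222⌋−⌊382/222⌋ = 2−1 = 1  ← one
n=4: ⌊512/222⌋−⌊447/222⌋ = 2−2 = 0
n=5: ⌊577/222⌋−⌊512/222⌋ = 2−2 = 0
n=6: ⌊642/222⌋−⌊577/222⌋ = 2−2 = 0
n=7: ⌊707/222⌋−⌊642/222⌋ = 3−2 = 1  ← one
n=8: ⌊772/222⌋−⌊707/222⌋ = 3−3 = 0
n=9: ⌊837/222⌋−⌊772/222⌋ = 3−3 = 0
n=10: ⌊902/222⌋−⌊837/222⌋ = 4−3 = 1  ← one
n=11: ⌊967/222⌋−⌊902/222⌋ = 4−4 = 0
n=12: ⌊1032/222⌋−⌊967/222⌋ = 4−4 = 0
n=13: ⌊1097/222⌋−⌊1032/222⌋ = 4−4 = 0
n=14: ⌊1162/222⌋−⌊1097/222⌋ = 5−4 = 1  ← one
positions of the first 5 ones: 0 3 7 10 14


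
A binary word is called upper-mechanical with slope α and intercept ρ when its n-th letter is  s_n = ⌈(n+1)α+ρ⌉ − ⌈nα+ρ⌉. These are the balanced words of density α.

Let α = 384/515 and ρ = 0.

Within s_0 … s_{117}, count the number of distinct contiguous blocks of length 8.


9

t_n = ⌈(n·384)/515⌉ for n = 0 … 118:
  n=0…9: ⌈0/515⌉=0 ⌈384/515⌉=1 ⌈768/515⌉=2 ⌈1152/515⌉=3 ⌈1536/515⌉=3 ⌈1920/515⌉=4 ⌈2304/515⌉=5 ⌈2688/515⌉=6 ⌈3072/515⌉=6 ⌈3456/515⌉=7
  n=10…19: ⌈3840/515⌉=8 ⌈4224/515⌉=9 ⌈4608/515⌉=9 ⌈4992/515⌉=10 ⌈5376/515⌉=11 ⌈5760/515⌉=12 ⌈6144/515⌉=12 ⌈6528/515⌉=13 ⌈6912/515⌉=14 ⌈7296/515⌉=15
  n=20…29: ⌈7680/515⌉=15 ⌈8064/515⌉=16 ⌈8448/515⌉=17 ⌈8832/515⌉=18 ⌈9216/515⌉=18 ⌈9600/515⌉=19 ⌈9984/515⌉=20 ⌈10368/515⌉=21 ⌈10752/515⌉=21 ⌈11136/515⌉=22
  n=30…39: ⌈11520/515⌉=23 ⌈11904/515⌉=24 ⌈12288/515⌉=24 ⌈12672/515⌉=25 ⌈13056/515⌉=26 ⌈13440/515⌉=27 ⌈13824/515⌉=27 ⌈14208/515⌉=28 ⌈14592/515⌉=29 ⌈14976/515⌉=30
  n=40…49: ⌈15360/515⌉=30 ⌈15744/515⌉=31 ⌈16128/515⌉=32 ⌈16512/515⌉=33 ⌈16896/515⌉=33 ⌈17280/515⌉=34 ⌈17664/515⌉=35 ⌈18048/515⌉=36 ⌈18432/515⌉=36 ⌈18816/515⌉=37
  n=50…59: ⌈19200/515⌉=38 ⌈19584/515⌉=39 ⌈19968/515⌉=39 ⌈20352/515⌉=40 ⌈20736/515⌉=41 ⌈21120/515⌉=42 ⌈21504/515⌉=42 ⌈21888/515⌉=43 ⌈22272/515⌉=44 ⌈22656/515⌉=44
  n=60…69: ⌈23040/515⌉=45 ⌈23424/515⌉=46 ⌈23808/515⌉=47 ⌈24192/515⌉=47 ⌈24576/515⌉=48 ⌈24960/515⌉=49 ⌈25344/515⌉=50 ⌈25728/515⌉=50 ⌈26112/515⌉=51 ⌈26496/515⌉=52
  n=70…79: ⌈26880/515⌉=53 ⌈27264/515⌉=53 ⌈27648/515⌉=54 ⌈28032/515⌉=55 ⌈28416/515⌉=56 ⌈28800/515⌉=56 ⌈29184/515⌉=57 ⌈29568/515⌉=58 ⌈29952/515⌉=59 ⌈30336/515⌉=59
  n=80…89: ⌈30720/515⌉=60 ⌈31104/515⌉=61 ⌈31488/515⌉=62 ⌈31872/515⌉=62 ⌈32256/515⌉=63 ⌈32640/515⌉=64 ⌈33024/515⌉=65 ⌈33408/515⌉=65 ⌈33792/515⌉=66 ⌈34176/515⌉=67
  n=90…99: ⌈34560/515⌉=68 ⌈34944/515⌉=68 ⌈35328/515⌉=69 ⌈35712/515⌉=70 ⌈36096/515⌉=71 ⌈36480/515⌉=71 ⌈36864/515⌉=72 ⌈37248/515⌉=73 ⌈37632/515⌉=74 ⌈38016/515⌉=74
  n=100…109: ⌈38400/515⌉=75 ⌈38784/515⌉=76 ⌈39168/515⌉=77 ⌈39552/515⌉=77 ⌈39936/515⌉=78 ⌈40320/515⌉=79 ⌈40704/515⌉=80 ⌈41088/515⌉=80 ⌈41472/515⌉=81 ⌈41856/515⌉=82
  n=110…118: ⌈42240/515⌉=83 ⌈42624/515⌉=83 ⌈43008/515⌉=84 ⌈43392/515⌉=85 ⌈43776/515⌉=86 ⌈44160/515⌉=86 ⌈44544/515⌉=87 ⌈44928/515⌉=88 ⌈45312/515⌉=88
s_n = t_(n+1) − t_n for n = 0 … 117 gives
prefix = 1110111011101110111011101110111011101110111011101110111011011101110111011101110111011101110111011101110111011101110110
slide a length-8 window over [0..7] … [110..117] (111 windows); first occurrence of each distinct factor:
  [  0..  7] 11101110
  [  1..  8] 11011101
  [  2..  9] 10111011
  [  3.. 10] 01110111
  [ 51.. 58] 01110110
  [ 52.. 59] 11101101
  [ 53.. 60] 11011011
  [ 54.. 61] 10110111
  [ 55.. 62] 01101110
  (the other 102 windows repeat one of these)
distinct factors: {01101110, 01110110, 01110111, 10110111, 10111011, 11011011, 11011101, 11101101, 11101110}
count = 9  (Sturmian bound for length 8 is 9)


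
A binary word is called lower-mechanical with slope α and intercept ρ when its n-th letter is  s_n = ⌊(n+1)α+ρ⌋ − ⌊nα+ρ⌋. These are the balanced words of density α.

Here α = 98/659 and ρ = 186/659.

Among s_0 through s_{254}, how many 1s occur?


38

#1s = Σ_{n=0}^{254} s_n = Σ_{n=0}^{254} (⌊(n+1)α+ρ⌋ − ⌊nα+ρ⌋)
the sum telescopes: every ⌊nα+ρ⌋ with 0 < n < 255 appears once with + and once with −, leaving ⌊255α+ρ⌋ − ⌊0·α+ρ⌋
255α + ρ = (255·98 + 186) / 659 = 25176/659
ρ = 186/659
⌊25176/659⌋ = 38,  ⌊186/659⌋ = 0
#1s = 38 − 0 = 38


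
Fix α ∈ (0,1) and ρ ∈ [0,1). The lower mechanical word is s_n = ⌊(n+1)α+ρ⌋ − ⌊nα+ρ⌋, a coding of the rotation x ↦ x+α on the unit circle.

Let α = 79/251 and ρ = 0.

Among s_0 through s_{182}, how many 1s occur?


57

#1s = Σ_{n=0}^{182} s_n = Σ_{n=0}^{182} (⌊(n+1)α+ρ⌋ − ⌊nα+ρ⌋)
the sum telescopes: every ⌊nα+ρ⌋ with 0 < n < 183 appears once with + and once with −, leaving ⌊183α+ρ⌋ − ⌊0·α+ρ⌋
183α + ρ = (183·79) / 251 = 14457/251
ρ = 0/251
⌊14457/251⌋ = 57,  ⌊0/251⌋ = 0
#1s = 57 − 0 = 57


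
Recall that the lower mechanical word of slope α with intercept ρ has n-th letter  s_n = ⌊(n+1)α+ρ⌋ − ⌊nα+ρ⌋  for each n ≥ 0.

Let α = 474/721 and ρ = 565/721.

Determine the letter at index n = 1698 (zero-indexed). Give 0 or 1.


(n+1)α + ρ = (1699·474 + 565) / 721 = 805891/721
nα + ρ     = (1698·474 + 565) / 721 = 805417/721
⌊805891/721⌋ = 1117,  ⌊805417/721⌋ = 1117
s_{1698} = 1117 − 1117 = 0

0


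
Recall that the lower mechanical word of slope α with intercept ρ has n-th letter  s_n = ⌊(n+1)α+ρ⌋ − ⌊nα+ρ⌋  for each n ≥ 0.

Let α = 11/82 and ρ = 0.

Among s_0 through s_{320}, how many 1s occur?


#1s = Σ_{n=0}^{320} s_n = Σ_{n=0}^{320} (⌊(n+1)α+ρ⌋ − ⌊nα+ρ⌋)
the sum telescopes: every ⌊nα+ρ⌋ with 0 < n < 321 appears once with + and once with −, leaving ⌊321α+ρ⌋ − ⌊0·α+ρ⌋
321α + ρ = (321·11) / 82 = 3531/82
ρ = 0/82
⌊3531/82⌋ = 43,  ⌊0/82⌋ = 0
#1s = 43 − 0 = 43

43


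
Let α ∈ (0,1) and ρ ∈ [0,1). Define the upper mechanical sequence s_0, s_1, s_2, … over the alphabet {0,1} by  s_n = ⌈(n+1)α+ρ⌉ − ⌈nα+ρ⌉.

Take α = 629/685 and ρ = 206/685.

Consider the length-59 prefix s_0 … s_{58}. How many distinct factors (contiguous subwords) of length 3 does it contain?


4

t_n = ⌈(n·629+206)/685⌉ for n = 0 … 59:
  n=0…9: ⌈206/685⌉=1 ⌈835/685⌉=2 ⌈1464/685⌉=3 ⌈2093/685⌉=4 ⌈2722/685⌉=4 ⌈3351/685⌉=5 ⌈3980/685⌉=6 ⌈4609/685⌉=7 ⌈5238/685⌉=8 ⌈5867/685⌉=9
  n=10…19: ⌈6496/685⌉=10 ⌈7125/685⌉=11 ⌈7754/685⌉=12 ⌈8383/685⌉=13 ⌈9012/685⌉=14 ⌈9641/685⌉=15 ⌈10270/685⌉=15 ⌈10899/685⌉=16 ⌈11528/685⌉=17 ⌈12157/685⌉=18
  n=20…29: ⌈12786/685⌉=19 ⌈13415/685⌉=20 ⌈14044/685⌉=21 ⌈14673/685⌉=22 ⌈15302/685⌉=23 ⌈15931/685⌉=24 ⌈16560/685⌉=25 ⌈17189/685⌉=26 ⌈17818/685⌉=27 ⌈18447/685⌉=27
  n=30…39: ⌈19076/685⌉=28 ⌈19705/685⌉=29 ⌈20334/685⌉=30 ⌈20963/685⌉=31 ⌈21592/685⌉=32 ⌈22221/685⌉=33 ⌈22850/685⌉=34 ⌈23479/685⌉=35 ⌈24108/685⌉=36 ⌈24737/685⌉=37
  n=40…49: ⌈25366/685⌉=38 ⌈25995/685⌉=38 ⌈26624/685⌉=39 ⌈27253/685⌉=40 ⌈27882/685⌉=41 ⌈28511/685⌉=42 ⌈29140/685⌉=43 ⌈29769/685⌉=44 ⌈30398/685⌉=45 ⌈31027/685⌉=46
  n=50…59: ⌈31656/685⌉=47 ⌈32285/685⌉=48 ⌈32914/685⌉=49 ⌈33543/685⌉=49 ⌈34172/685⌉=50 ⌈34801/685⌉=51 ⌈35430/685⌉=52 ⌈36059/685⌉=53 ⌈36688/685⌉=54 ⌈37317/685⌉=55
s_n = t_(n+1) − t_n for n = 0 … 58 gives
prefix = 11101111111111101111111111110111111111110111111111110111111
slide a length-3 window over [0..2] … [56..58] (57 windows); first occurrence of each distinct factor:
  [  0..  2] 111
  [  1..  3] 110
  [  2..  4] 101
  [  3..  5] 011
  (the other 53 windows repeat one of these)
distinct factors: {011, 101, 110, 111}
count = 4  (Sturmian bound for length 3 is 4)


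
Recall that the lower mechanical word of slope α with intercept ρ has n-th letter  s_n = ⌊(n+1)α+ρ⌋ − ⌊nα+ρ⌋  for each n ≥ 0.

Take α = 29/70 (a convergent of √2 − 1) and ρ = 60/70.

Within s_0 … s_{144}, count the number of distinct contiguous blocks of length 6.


t_n = ⌊(n·29+60)/70⌋ for n = 0 … 145:
  n=0…9: ⌊60/70⌋=0 ⌊89/70⌋=1 ⌊118/70⌋=1 ⌊147/70⌋=2 ⌊176/70⌋=2 ⌊205/70⌋=2 ⌊234/70⌋=3 ⌊263/70⌋=3 ⌊292/70⌋=4 ⌊321/70⌋=4
  n=10…19: ⌊350/70⌋=5 ⌊379/70⌋=5 ⌊408/70⌋=5 ⌊437/70⌋=6 ⌊466/70⌋=6 ⌊495/70⌋=7 ⌊524/70⌋=7 ⌊553/70⌋=7 ⌊582/70⌋=8 ⌊611/70⌋=8
  n=20…29: ⌊640/70⌋=9 ⌊669/70⌋=9 ⌊698/70⌋=9 ⌊727/70⌋=10 ⌊756/70⌋=10 ⌊785/70⌋=11 ⌊814/70⌋=11 ⌊843/70⌋=12 ⌊872/70⌋=12 ⌊901/70⌋=12
  n=30…39: ⌊930/70⌋=13 ⌊959/70⌋=13 ⌊988/70⌋=14 ⌊1017/70⌋=14 ⌊1046/70⌋=14 ⌊1075/70⌋=15 ⌊1104/70⌋=15 ⌊1133/70⌋=16 ⌊1162/70⌋=16 ⌊1191/70⌋=17
  n=40…49: ⌊1220/70⌋=17 ⌊1249/70⌋=17 ⌊1278/70⌋=18 ⌊1307/70⌋=18 ⌊1336/70⌋=19 ⌊1365/70⌋=19 ⌊1394/70⌋=19 ⌊1423/70⌋=20 ⌊1452/70⌋=20 ⌊1481/70⌋=21
  n=50…59: ⌊1510/70⌋=21 ⌊1539/70⌋=21 ⌊1568/70⌋=22 ⌊1597/70⌋=22 ⌊1626/70⌋=23 ⌊1655/70⌋=23 ⌊1684/70⌋=24 ⌊1713/70⌋=24 ⌊1742/70⌋=24 ⌊1771/70⌋=25
  n=60…69: ⌊1800/70⌋=25 ⌊1829/70⌋=26 ⌊1858/70⌋=26 ⌊1887/70⌋=26 ⌊1916/70⌋=27 ⌊1945/70⌋=27 ⌊1974/70⌋=28 ⌊2003/70⌋=28 ⌊2032/70⌋=29 ⌊2061/70⌋=29
  n=70…79: ⌊2090/70⌋=29 ⌊2119/70⌋=30 ⌊2148/70⌋=30 ⌊2177/70⌋=31 ⌊2206/70⌋=31 ⌊2235/70⌋=31 ⌊2264/70⌋=32 ⌊2293/70⌋=32 ⌊2322/70⌋=33 ⌊2351/70⌋=33
  n=80…89: ⌊2380/70⌋=34 ⌊2409/70⌋=34 ⌊2438/70⌋=34 ⌊2467/70⌋=35 ⌊2496/70⌋=35 ⌊2525/70⌋=36 ⌊2554/70⌋=36 ⌊2583/70⌋=36 ⌊2612/70⌋=37 ⌊2641/70⌋=37
  n=90…99: ⌊2670/70⌋=38 ⌊2699/70⌋=38 ⌊2728/70⌋=38 ⌊2757/70⌋=39 ⌊2786/70⌋=39 ⌊2815/70⌋=40 ⌊2844/70⌋=40 ⌊2873/70⌋=41 ⌊2902/70⌋=41 ⌊2931/70⌋=41
  n=100…109: ⌊2960/70⌋=42 ⌊2989/70⌋=42 ⌊3018/70⌋=43 ⌊3047/70⌋=43 ⌊3076/70⌋=43 ⌊3105/70⌋=44 ⌊3134/70⌋=44 ⌊3163/70⌋=45 ⌊3192/70⌋=45 ⌊3221/70⌋=46
  n=110…119: ⌊3250/70⌋=46 ⌊3279/70⌋=46 ⌊3308/70⌋=47 ⌊3337/70⌋=47 ⌊3366/70⌋=48 ⌊3395/70⌋=48 ⌊3424/70⌋=48 ⌊3453/70⌋=49 ⌊3482/70⌋=49 ⌊3511/70⌋=50
  n=120…129: ⌊3540/70⌋=50 ⌊3569/70⌋=50 ⌊3598/70⌋=51 ⌊3627/70⌋=51 ⌊3656/70⌋=52 ⌊3685/70⌋=52 ⌊3714/70⌋=53 ⌊3743/70⌋=53 ⌊3772/70⌋=53 ⌊3801/70⌋=54
  n=130…139: ⌊3830/70⌋=54 ⌊3859/70⌋=55 ⌊3888/70⌋=55 ⌊3917/70⌋=55 ⌊3946/70⌋=56 ⌊3975/70⌋=56 ⌊4004/70⌋=57 ⌊4033/70⌋=57 ⌊4062/70⌋=58 ⌊4091/70⌋=58
  n=140…145: ⌊4120/70⌋=58 ⌊4149/70⌋=59 ⌊4178/70⌋=59 ⌊4207/70⌋=60 ⌊4236/70⌋=60 ⌊4265/70⌋=60
s_n = t_(n+1) − t_n for n = 0 … 144 gives
prefix = 1010010101001010010100101010010100101010010100101001010100101001010100101001010100101001010010101001010010101001010010100101010010100101010010100
slide a length-6 window over [0..5] … [139..144] (140 windows); first occurrence of each distinct factor:
  [  0..  5] 101001
  [  1..  6] 010010
  [  2..  7] 100101
  [  3..  8] 001010
  [  4..  9] 010101
  [  5.. 10] 101010
  [  6.. 11] 010100
  (the other 133 windows repeat one of these)
distinct factors: {001010, 010010, 010100, 010101, 100101, 101001, 101010}
count = 7  (Sturmian bound for length 6 is 7)

7


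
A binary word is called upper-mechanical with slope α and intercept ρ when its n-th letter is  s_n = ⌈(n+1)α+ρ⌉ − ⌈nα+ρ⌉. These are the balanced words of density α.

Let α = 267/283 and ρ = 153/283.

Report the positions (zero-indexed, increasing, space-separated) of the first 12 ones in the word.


n=0: ⌈420/283⌉−⌈153/283⌉ = 2−1 = 1  ← one
n=1: ⌈687/283⌉−⌈420/283⌉ = 3−2 = 1  ← one
n=2: ⌈954/283⌉−⌈687/283⌉ = 4−3 = 1  ← one
n=3: ⌈1221/283⌉−⌈954/283⌉ = 5−4 = 1  ← one
n=4: ⌈1488/283⌉−⌈1221/283⌉ = 6−5 = 1  ← one
n=5: ⌈1755/283⌉−⌈1488/283⌉ = 7−6 = 1  ← one
n=6: ⌈2022/283⌉−⌈1755/283⌉ = 8−7 = 1  ← one
n=7: ⌈2289/283⌉−⌈2022/283⌉ = 9−8 = 1  ← one
n=8: ⌈2556/283⌉−⌈2289/283⌉ = 10−9 = 1  ← one
n=9: ⌈2823/283⌉−⌈2556/283⌉ = 10−10 = 0
n=10: ⌈3090/283⌉−⌈2823/283⌉ = 11−10 = 1  ← one
n=11: ⌈3357/283⌉−⌈3090/283⌉ = 12−11 = 1  ← one
n=12: ⌈3624/283⌉−⌈3357/283⌉ = 13−12 = 1  ← one
positions of the first 12 ones: 0 1 2 3 4 5 6 7 8 10 11 12

0 1 2 3 4 5 6 7 8 10 11 12


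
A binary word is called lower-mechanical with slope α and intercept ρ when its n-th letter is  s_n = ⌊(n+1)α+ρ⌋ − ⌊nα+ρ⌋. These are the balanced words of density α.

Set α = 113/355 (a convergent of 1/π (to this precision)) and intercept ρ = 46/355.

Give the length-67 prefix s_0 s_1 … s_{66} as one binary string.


n=0: ⌊(1·113+46)/355⌋ − ⌊(0·113+46)/355⌋ = ⌊159/355⌋ − ⌊46/355⌋ = 0 − 0 = 0
n=1: ⌊(2·113+46)/355⌋ − ⌊(1·113+46)/355⌋ = ⌊272/355⌋ − ⌊159/355⌋ = 0 − 0 = 0
n=2: ⌊(3·113+46)/355⌋ − ⌊(2·113+46)/355⌋ = ⌊385/355⌋ − ⌊272/355⌋ = 1 − 0 = 1
n=3: ⌊(4·113+46)/355⌋ − ⌊(3·113+46)/355⌋ = ⌊498/355⌋ − ⌊385/355⌋ = 1 − 1 = 0
n=4: ⌊(5·113+46)/355⌋ − ⌊(4·113+46)/355⌋ = ⌊611/355⌋ − ⌊498/355⌋ = 1 − 1 = 0
n=5: ⌊(6·113+46)/355⌋ − ⌊(5·113+46)/355⌋ = ⌊724/355⌋ − ⌊611/355⌋ = 2 − 1 = 1
n=6: ⌊(7·113+46)/355⌋ − ⌊(6·113+46)/355⌋ = ⌊837/355⌋ − ⌊724/355⌋ = 2 − 2 = 0
n=7: ⌊(8·113+46)/355⌋ − ⌊(7·113+46)/355⌋ = ⌊950/355⌋ − ⌊837/355⌋ = 2 − 2 = 0
n=8: ⌊(9·113+46)/355⌋ − ⌊(8·113+46)/355⌋ = ⌊1063/355⌋ − ⌊950/355⌋ = 2 − 2 = 0
n=9: ⌊(10·113+46)/355⌋ − ⌊(9·113+46)/355⌋ = ⌊1176/355⌋ − ⌊1063/355⌋ = 3 − 2 = 1
n=10: ⌊(11·113+46)/355⌋ − ⌊(10·113+46)/355⌋ = ⌊1289/355⌋ − ⌊1176/355⌋ = 3 − 3 = 0
n=11: ⌊(12·113+46)/355⌋ − ⌊(11·113+46)/355⌋ = ⌊1402/355⌋ − ⌊1289/355⌋ = 3 − 3 = 0
n=12: ⌊(13·113+46)/355⌋ − ⌊(12·113+46)/355⌋ = ⌊1515/355⌋ − ⌊1402/355⌋ = 4 − 3 = 1
n=13: ⌊(14·113+46)/355⌋ − ⌊(13·113+46)/355⌋ = ⌊1628/355⌋ − ⌊1515/355⌋ = 4 − 4 = 0
n=14: ⌊(15·113+46)/355⌋ − ⌊(14·113+46)/355⌋ = ⌊1741/355⌋ − ⌊1628/355⌋ = 4 − 4 = 0
n=15: ⌊(16·113+46)/355⌋ − ⌊(15·113+46)/355⌋ = ⌊1854/355⌋ − ⌊1741/355⌋ = 5 − 4 = 1
n=16: ⌊(17·113+46)/355⌋ − ⌊(16·113+46)/355⌋ = ⌊1967/355⌋ − ⌊1854/355⌋ = 5 − 5 = 0
n=17: ⌊(18·113+46)/355⌋ − ⌊(17·113+46)/355⌋ = ⌊2080/355⌋ − ⌊1967/355⌋ = 5 − 5 = 0
n=18: ⌊(19·113+46)/355⌋ − ⌊(18·113+46)/355⌋ = ⌊2193/355⌋ − ⌊2080/355⌋ = 6 − 5 = 1
n=19: ⌊(20·113+46)/355⌋ − ⌊(19·113+46)/355⌋ = ⌊2306/355⌋ − ⌊2193/355⌋ = 6 − 6 = 0
n=20: ⌊(21·113+46)/355⌋ − ⌊(20·113+46)/355⌋ = ⌊2419/355⌋ − ⌊2306/355⌋ = 6 − 6 = 0
n=21: ⌊(22·113+46)/355⌋ − ⌊(21·113+46)/355⌋ = ⌊2532/355⌋ − ⌊2419/355⌋ = 7 − 6 = 1
n=22: ⌊(23·113+46)/355⌋ − ⌊(22·113+46)/355⌋ = ⌊2645/355⌋ − ⌊2532/355⌋ = 7 − 7 = 0
n=23: ⌊(24·113+46)/355⌋ − ⌊(23·113+46)/355⌋ = ⌊2758/355⌋ − ⌊2645/355⌋ = 7 − 7 = 0
n=24: ⌊(25·113+46)/355⌋ − ⌊(24·113+46)/355⌋ = ⌊2871/355⌋ − ⌊2758/355⌋ = 8 − 7 = 1
n=25: ⌊(26·113+46)/355⌋ − ⌊(25·113+46)/355⌋ = ⌊2984/355⌋ − ⌊2871/355⌋ = 8 − 8 = 0
n=26: ⌊(27·113+46)/355⌋ − ⌊(26·113+46)/355⌋ = ⌊3097/355⌋ − ⌊2984/355⌋ = 8 − 8 = 0
n=27: ⌊(28·113+46)/355⌋ − ⌊(27·113+46)/355⌋ = ⌊3210/355⌋ − ⌊3097/355⌋ = 9 − 8 = 1
n=28: ⌊(29·113+46)/355⌋ − ⌊(28·113+46)/355⌋ = ⌊3323/355⌋ − ⌊3210/355⌋ = 9 − 9 = 0
n=29: ⌊(30·113+46)/355⌋ − ⌊(29·113+46)/355⌋ = ⌊3436/355⌋ − ⌊3323/355⌋ = 9 − 9 = 0
n=30: ⌊(31·113+46)/355⌋ − ⌊(30·113+46)/355⌋ = ⌊3549/355⌋ − ⌊3436/355⌋ = 9 − 9 = 0
n=31: ⌊(32·113+46)/355⌋ − ⌊(31·113+46)/355⌋ = ⌊3662/355⌋ − ⌊3549/355⌋ = 10 − 9 = 1
n=32: ⌊(33·113+46)/355⌋ − ⌊(32·113+46)/355⌋ = ⌊3775/355⌋ − ⌊3662/355⌋ = 10 − 10 = 0
n=33: ⌊(34·113+46)/355⌋ − ⌊(33·113+46)/355⌋ = ⌊3888/355⌋ − ⌊3775/355⌋ = 10 − 10 = 0
n=34: ⌊(35·113+46)/355⌋ − ⌊(34·113+46)/355⌋ = ⌊4001/355⌋ − ⌊3888/355⌋ = 11 − 10 = 1
n=35: ⌊(36·113+46)/355⌋ − ⌊(35·113+46)/355⌋ = ⌊4114/355⌋ − ⌊4001/355⌋ = 11 − 11 = 0
n=36: ⌊(37·113+46)/355⌋ − ⌊(36·113+46)/355⌋ = ⌊4227/355⌋ − ⌊4114/355⌋ = 11 − 11 = 0
n=37: ⌊(38·113+46)/355⌋ − ⌊(37·113+46)/355⌋ = ⌊4340/355⌋ − ⌊4227/355⌋ = 12 − 11 = 1
n=38: ⌊(39·113+46)/355⌋ − ⌊(38·113+46)/355⌋ = ⌊4453/355⌋ − ⌊4340/355⌋ = 12 − 12 = 0
n=39: ⌊(40·113+46)/355⌋ − ⌊(39·113+46)/355⌋ = ⌊4566/355⌋ − ⌊4453/355⌋ = 12 − 12 = 0
n=40: ⌊(41·113+46)/355⌋ − ⌊(40·113+46)/355⌋ = ⌊4679/355⌋ − ⌊4566/355⌋ = 13 − 12 = 1
n=41: ⌊(42·113+46)/355⌋ − ⌊(41·113+46)/355⌋ = ⌊4792/355⌋ − ⌊4679/355⌋ = 13 − 13 = 0
n=42: ⌊(43·113+46)/355⌋ − ⌊(42·113+46)/355⌋ = ⌊4905/355⌋ − ⌊4792/355⌋ = 13 − 13 = 0
n=43: ⌊(44·113+46)/355⌋ − ⌊(43·113+46)/355⌋ = ⌊5018/355⌋ − ⌊4905/355⌋ = 14 − 13 = 1
n=44: ⌊(45·113+46)/355⌋ − ⌊(44·113+46)/355⌋ = ⌊5131/355⌋ − ⌊5018/355⌋ = 14 − 14 = 0
n=45: ⌊(46·113+46)/355⌋ − ⌊(45·113+46)/355⌋ = ⌊5244/355⌋ − ⌊5131/355⌋ = 14 − 14 = 0
n=46: ⌊(47·113+46)/355⌋ − ⌊(46·113+46)/355⌋ = ⌊5357/355⌋ − ⌊5244/355⌋ = 15 − 14 = 1
n=47: ⌊(48·113+46)/355⌋ − ⌊(47·113+46)/355⌋ = ⌊5470/355⌋ − ⌊5357/355⌋ = 15 − 15 = 0
n=48: ⌊(49·113+46)/355⌋ − ⌊(48·113+46)/355⌋ = ⌊5583/355⌋ − ⌊5470/355⌋ = 15 − 15 = 0
n=49: ⌊(50·113+46)/355⌋ − ⌊(49·113+46)/355⌋ = ⌊5696/355⌋ − ⌊5583/355⌋ = 16 − 15 = 1
n=50: ⌊(51·113+46)/355⌋ − ⌊(50·113+46)/355⌋ = ⌊5809/355⌋ − ⌊5696/355⌋ = 16 − 16 = 0
n=51: ⌊(52·113+46)/355⌋ − ⌊(51·113+46)/355⌋ = ⌊5922/355⌋ − ⌊5809/355⌋ = 16 − 16 = 0
n=52: ⌊(53·113+46)/355⌋ − ⌊(52·113+46)/355⌋ = ⌊6035/355⌋ − ⌊5922/355⌋ = 17 − 16 = 1
n=53: ⌊(54·113+46)/355⌋ − ⌊(53·113+46)/355⌋ = ⌊6148/355⌋ − ⌊6035/355⌋ = 17 − 17 = 0
n=54: ⌊(55·113+46)/355⌋ − ⌊(54·113+46)/355⌋ = ⌊6261/355⌋ − ⌊6148/355⌋ = 17 − 17 = 0
n=55: ⌊(56·113+46)/355⌋ − ⌊(55·113+46)/355⌋ = ⌊6374/355⌋ − ⌊6261/355⌋ = 17 − 17 = 0
n=56: ⌊(57·113+46)/355⌋ − ⌊(56·113+46)/355⌋ = ⌊6487/355⌋ − ⌊6374/355⌋ = 18 − 17 = 1
n=57: ⌊(58·113+46)/355⌋ − ⌊(57·113+46)/355⌋ = ⌊6600/355⌋ − ⌊6487/355⌋ = 18 − 18 = 0
n=58: ⌊(59·113+46)/355⌋ − ⌊(58·113+46)/355⌋ = ⌊6713/355⌋ − ⌊6600/355⌋ = 18 − 18 = 0
n=59: ⌊(60·113+46)/355⌋ − ⌊(59·113+46)/355⌋ = ⌊6826/355⌋ − ⌊6713/355⌋ = 19 − 18 = 1
n=60: ⌊(61·113+46)/355⌋ − ⌊(60·113+46)/355⌋ = ⌊6939/355⌋ − ⌊6826/355⌋ = 19 − 19 = 0
n=61: ⌊(62·113+46)/355⌋ − ⌊(61·113+46)/355⌋ = ⌊7052/355⌋ − ⌊6939/355⌋ = 19 − 19 = 0
n=62: ⌊(63·113+46)/355⌋ − ⌊(62·113+46)/355⌋ = ⌊7165/355⌋ − ⌊7052/355⌋ = 20 − 19 = 1
n=63: ⌊(64·113+46)/355⌋ − ⌊(63·113+46)/355⌋ = ⌊7278/355⌋ − ⌊7165/355⌋ = 20 − 20 = 0
n=64: ⌊(65·113+46)/355⌋ − ⌊(64·113+46)/355⌋ = ⌊7391/355⌋ − ⌊7278/355⌋ = 20 − 20 = 0
n=65: ⌊(66·113+46)/355⌋ − ⌊(65·113+46)/355⌋ = ⌊7504/355⌋ − ⌊7391/355⌋ = 21 − 20 = 1
n=66: ⌊(67·113+46)/355⌋ − ⌊(66·113+46)/355⌋ = ⌊7617/355⌋ − ⌊7504/355⌋ = 21 − 21 = 0

0010010001001001001001001001000100100100100100100100100010010010010
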